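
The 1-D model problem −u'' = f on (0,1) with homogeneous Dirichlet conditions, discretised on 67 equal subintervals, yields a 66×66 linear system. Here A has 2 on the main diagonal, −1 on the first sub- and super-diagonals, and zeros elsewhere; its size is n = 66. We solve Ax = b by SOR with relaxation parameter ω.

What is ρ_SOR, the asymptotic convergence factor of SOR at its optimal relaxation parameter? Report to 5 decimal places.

ρ_SOR = 0.91045

[ρ_J] n=66: ρ(B_J) = cos(π/(n+1)) = cos(π/67) = 0.99890.
√(1 − cos²(π/67)) = sin(π/67) ≈ 0.046872.
ω* = 2 / (1 + 0.046872) = 2 / 1.046872 ≈ 1.91045.
ρ_SOR = ω* − 1 ≈ 0.91045.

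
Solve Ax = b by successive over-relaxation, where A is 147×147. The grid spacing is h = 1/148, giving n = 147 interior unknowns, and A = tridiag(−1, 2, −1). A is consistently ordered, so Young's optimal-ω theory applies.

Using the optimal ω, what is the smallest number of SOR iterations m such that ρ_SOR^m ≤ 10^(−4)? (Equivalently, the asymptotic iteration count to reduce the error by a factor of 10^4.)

n=147: λ(B_J) = 1 − λ(A)/2 = cos(kπ/148); k=1 gives ρ_J = 0.9997747.
√(1−ρ_J²) = |sin(π/148)| = 0.0212254
ω* = 2 / (1 + 0.0212254) = 2 / 1.0212254 ≈ 1.9584315.
[ρ_SOR] ω* − 1 = 0.9584315.
4·ln10 = 9.21034; −ln(0.9584315) = 0.0424572; m = ⌈9.21034/0.0424572⌉ = ⌈216.932⌉ = 217.

m = 217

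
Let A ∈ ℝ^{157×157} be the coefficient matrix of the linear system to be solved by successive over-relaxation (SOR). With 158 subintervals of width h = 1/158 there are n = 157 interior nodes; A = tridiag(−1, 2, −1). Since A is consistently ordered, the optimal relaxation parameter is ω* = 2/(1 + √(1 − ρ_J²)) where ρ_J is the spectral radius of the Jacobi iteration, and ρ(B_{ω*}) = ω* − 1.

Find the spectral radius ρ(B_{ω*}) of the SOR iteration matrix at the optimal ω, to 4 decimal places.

B_J for the 157×157 system has eigenvalues cos(kπ/158); ρ_J = cos(π/158) = 0.9998.
root = sin(π/158) = 0.01988  (since 1−cos² = sin²).
Young: ω* = 2/(1+√(1−ρ_J²)) = 2/(1+0.01988) = 2/1.01988 = 1.9610.
[ρ_SOR] ω* − 1 = 0.9610.

ρ_SOR = 0.9610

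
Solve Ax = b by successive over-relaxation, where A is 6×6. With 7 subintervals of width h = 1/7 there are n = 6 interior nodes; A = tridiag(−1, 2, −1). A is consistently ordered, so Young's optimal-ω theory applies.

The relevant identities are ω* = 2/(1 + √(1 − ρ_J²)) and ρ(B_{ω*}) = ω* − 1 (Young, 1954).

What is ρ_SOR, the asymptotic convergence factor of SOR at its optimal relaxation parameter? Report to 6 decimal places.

B_J for the 6×6 system has eigenvalues cos(kπ/7); ρ_J = cos(π/7) = 0.900969.
1 − cos²(π/7) = sin²(π/7) ⇒ √(1−ρ_J²) = sin(π/7) = 0.4338837.
Young: ω* = 2/(1+√(1−ρ_J²)) = 2/(1+0.4338837) = 2/1.4338837 = 1.394813.
At ω = 1.394813 every |λ(B_ω)| = ω−1, so ρ_SOR = 0.394813.

ρ_SOR = 0.394813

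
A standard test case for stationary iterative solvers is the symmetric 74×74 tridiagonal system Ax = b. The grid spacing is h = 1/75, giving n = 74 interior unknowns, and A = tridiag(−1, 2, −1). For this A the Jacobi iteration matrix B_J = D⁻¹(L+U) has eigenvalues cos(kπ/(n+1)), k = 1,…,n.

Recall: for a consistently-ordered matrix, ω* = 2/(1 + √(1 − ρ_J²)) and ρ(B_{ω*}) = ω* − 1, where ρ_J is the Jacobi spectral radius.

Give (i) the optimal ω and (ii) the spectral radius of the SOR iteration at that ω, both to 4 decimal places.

ρ_J = max_k |cos(kπ/75)| = cos(π/75) = 0.9991
1 − cos²(π/75) = sin²(π/75) ⇒ √(1−ρ_J²) = sin(π/75) = 0.04188.
Young: ω* = 2/(1+√(1−ρ_J²)) = 2/(1+0.04188) = 2/1.04188 = 1.9196.
[ρ_SOR] ω* − 1 = 0.9196.

ω* = 1.9196, ρ_SOR = 0.9196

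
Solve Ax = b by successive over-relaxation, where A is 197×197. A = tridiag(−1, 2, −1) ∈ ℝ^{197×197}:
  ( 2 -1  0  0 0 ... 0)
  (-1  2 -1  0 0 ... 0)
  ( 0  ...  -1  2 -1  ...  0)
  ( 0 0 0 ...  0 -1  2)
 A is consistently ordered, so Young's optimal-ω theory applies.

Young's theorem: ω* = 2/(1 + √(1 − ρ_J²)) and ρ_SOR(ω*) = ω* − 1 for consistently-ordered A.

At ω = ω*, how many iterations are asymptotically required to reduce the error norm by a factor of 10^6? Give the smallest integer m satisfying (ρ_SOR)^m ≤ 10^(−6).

B_J for the 197×197 system has eigenvalues cos(kπ/198); ρ_J = cos(π/198) = 0.9998741.
1 − cos²(π/198) = sin²(π/198) ⇒ √(1−ρ_J²) = sin(π/198) = 0.0158660.
ω* = 2/(1 + 0.0158660) = 2/1.0158660 = 1.9687636.
Hence ρ(B_{ω*}) = 1.9687636 − 1 = 0.9687636.
For 6 digits: m = 6·ln10 / (−ln 0.9687636) = 13.8155/0.0317347 = 435.344; round up → m = 436.

m = 436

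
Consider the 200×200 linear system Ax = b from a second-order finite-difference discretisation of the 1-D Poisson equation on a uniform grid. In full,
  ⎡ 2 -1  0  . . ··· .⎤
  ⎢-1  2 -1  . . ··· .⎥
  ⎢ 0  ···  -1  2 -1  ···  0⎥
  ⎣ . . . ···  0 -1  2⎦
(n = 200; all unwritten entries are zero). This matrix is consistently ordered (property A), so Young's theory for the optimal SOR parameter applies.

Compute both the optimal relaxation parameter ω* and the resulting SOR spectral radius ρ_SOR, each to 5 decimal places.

spectrum of D⁻¹(L+U) = {cos(kπ/201) : 1≤k≤200}; ρ_J = cos(π/201) = 0.99988.
√(1 − cos²(π/201)) = sin(π/201) ≈ 0.015629.
Young: ω* = 2/(1+√(1−ρ_J²)) = 2/(1+0.015629) = 2/1.015629 = 1.96922.
ρ(B_{ω*}) = ω*−1 = 0.96922

ω* = 1.96922, ρ_SOR = 0.96922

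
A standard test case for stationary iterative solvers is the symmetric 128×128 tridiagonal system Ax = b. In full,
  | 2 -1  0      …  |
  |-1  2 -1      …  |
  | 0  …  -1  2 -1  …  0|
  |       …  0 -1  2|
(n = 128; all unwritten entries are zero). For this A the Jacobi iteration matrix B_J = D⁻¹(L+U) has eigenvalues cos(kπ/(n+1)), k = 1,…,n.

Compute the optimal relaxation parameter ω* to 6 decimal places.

B_J for the 128×128 system has eigenvalues cos(kπ/129); ρ_J = cos(π/129) = 0.999703.
1 − cos²(π/129) = sin²(π/129) ⇒ √(1−ρ_J²) = sin(π/129) = 0.0243510.
[ω*] 2 ÷ (1 + 0.0243510) = 2 ÷ 1.0243510 = 1.952456.
and ρ(B_{ω*}) = 1.952456 − 1 = 0.952456.

ω* = 1.952456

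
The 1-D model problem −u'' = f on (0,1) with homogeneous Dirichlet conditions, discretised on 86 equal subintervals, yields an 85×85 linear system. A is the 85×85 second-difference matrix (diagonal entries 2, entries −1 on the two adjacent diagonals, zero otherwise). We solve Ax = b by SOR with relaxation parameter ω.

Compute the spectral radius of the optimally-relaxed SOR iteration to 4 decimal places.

B_J for the 85×85 system has eigenvalues cos(kπ/86); ρ_J = cos(π/86) = 0.9993.
√(1 − cos²(π/86)) = sin(π/86) ≈ 0.03652.
ω* = 2 / (1 + 0.03652) = 2 / 1.03652 ≈ 1.9295.
Hence ρ(B_{ω*}) = 1.9295 − 1 = 0.9295.

ρ_SOR = 0.9295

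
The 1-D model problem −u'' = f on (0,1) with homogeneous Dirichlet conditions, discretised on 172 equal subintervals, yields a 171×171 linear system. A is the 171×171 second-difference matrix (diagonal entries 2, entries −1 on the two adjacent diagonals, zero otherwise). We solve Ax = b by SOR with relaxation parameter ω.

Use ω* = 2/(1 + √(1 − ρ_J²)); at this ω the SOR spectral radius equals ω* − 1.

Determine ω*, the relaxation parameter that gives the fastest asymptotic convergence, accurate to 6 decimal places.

½·tridiag(1,0,1) at n=171: λ_k = cos(kπ/172); max |λ| at k=1 ⇒ ρ_J = cos(π/172) ≈ 0.999833.
√(1 − cos²(π/172)) = sin(π/172) ≈ 0.0182641.
[ω*] 2 ÷ (1 + 0.0182641) = 2 ÷ 1.0182641 = 1.964127.
ρ_SOR = ω* − 1 ≈ 0.964127.

ω* = 1.964127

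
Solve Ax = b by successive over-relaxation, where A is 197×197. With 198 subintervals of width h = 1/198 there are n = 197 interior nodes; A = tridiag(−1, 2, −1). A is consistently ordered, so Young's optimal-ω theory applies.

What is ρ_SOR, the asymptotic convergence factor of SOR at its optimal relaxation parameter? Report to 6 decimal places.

ρ_SOR = 0.968764

n=197: λ(B_J) = 1 − λ(A)/2 = cos(kπ/198); k=1 gives ρ_J = 0.999874.
1 − cos²(π/198) = sin²(π/198) ⇒ √(1−ρ_J²) = sin(π/198) = 0.0158660.
ω* = 2/(1+0.0158660) = 1.968764
ρ_SOR = ω* − 1 = 1.968764 − 1 = 0.968764.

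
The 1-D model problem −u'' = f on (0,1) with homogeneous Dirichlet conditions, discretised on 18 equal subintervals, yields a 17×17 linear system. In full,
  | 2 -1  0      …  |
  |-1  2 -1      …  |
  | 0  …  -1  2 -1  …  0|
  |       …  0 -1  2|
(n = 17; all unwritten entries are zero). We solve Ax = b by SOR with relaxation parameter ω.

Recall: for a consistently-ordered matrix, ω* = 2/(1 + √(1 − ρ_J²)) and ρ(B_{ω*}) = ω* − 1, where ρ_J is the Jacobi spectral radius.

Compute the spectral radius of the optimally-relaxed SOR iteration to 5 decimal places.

ρ_SOR = 0.70409

B_J for the 17×17 system has eigenvalues cos(kπ/18); ρ_J = cos(π/18) = 0.98481.
root = sin(π/18) = 0.173648  (since 1−cos² = sin²).
Then 2/(1+√(1−ρ_J²)) = 2/(1+0.173648); ω* = 2/1.173648 = 1.70409.
ρ_SOR = ω* − 1 ≈ 0.70409.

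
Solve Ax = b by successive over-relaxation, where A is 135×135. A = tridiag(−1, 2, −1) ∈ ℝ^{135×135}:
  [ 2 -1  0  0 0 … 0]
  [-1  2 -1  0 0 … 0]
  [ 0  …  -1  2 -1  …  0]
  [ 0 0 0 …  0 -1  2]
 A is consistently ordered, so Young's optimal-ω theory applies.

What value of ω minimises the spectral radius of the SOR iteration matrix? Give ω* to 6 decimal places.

ω* = 1.954847

B_J for the 135×135 system has eigenvalues cos(kπ/136); ρ_J = cos(π/136) = 0.999733.
√(1−ρ_J²) simplifies to sin(π/136) = 0.0230979.
ω* = 2 / (1 + 0.0230979) = 2 / 1.0230979 ≈ 1.954847.
and ρ(B_{ω*}) = 1.954847 − 1 = 0.954847.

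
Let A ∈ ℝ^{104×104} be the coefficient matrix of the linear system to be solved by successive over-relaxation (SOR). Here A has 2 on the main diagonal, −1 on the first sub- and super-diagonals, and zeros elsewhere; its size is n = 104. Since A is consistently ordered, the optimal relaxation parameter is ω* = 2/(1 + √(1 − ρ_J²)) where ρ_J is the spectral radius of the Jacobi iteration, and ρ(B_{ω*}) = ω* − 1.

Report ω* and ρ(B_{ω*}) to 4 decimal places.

ω* = 1.9419, ρ_SOR = 0.9419

ρ_J = max_k |cos(kπ/105)| = cos(π/105) = 0.9996
root = sin(π/105) = 0.02992  (since 1−cos² = sin²).
ω* = 2/(1 + 0.02992) = 2/1.02992 = 1.9419.
ρ_SOR = ω* − 1 ≈ 0.9419.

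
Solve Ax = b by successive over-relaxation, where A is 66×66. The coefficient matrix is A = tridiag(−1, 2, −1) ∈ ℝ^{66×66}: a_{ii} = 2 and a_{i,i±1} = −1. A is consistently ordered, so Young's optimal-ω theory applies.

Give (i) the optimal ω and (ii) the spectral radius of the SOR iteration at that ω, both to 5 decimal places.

ω* = 1.91045, ρ_SOR = 0.91045

B_J for the 66×66 system has eigenvalues cos(kπ/67); ρ_J = cos(π/67) = 0.99890.
1 − cos²(π/67) = sin²(π/67) ⇒ √(1−ρ_J²) = sin(π/67) = 0.046872.
ω* = 2/(1 + 0.046872) = 2/1.046872 = 1.91045.
At ω = 1.91045 every |λ(B_ω)| = ω−1, so ρ_SOR = 0.91045.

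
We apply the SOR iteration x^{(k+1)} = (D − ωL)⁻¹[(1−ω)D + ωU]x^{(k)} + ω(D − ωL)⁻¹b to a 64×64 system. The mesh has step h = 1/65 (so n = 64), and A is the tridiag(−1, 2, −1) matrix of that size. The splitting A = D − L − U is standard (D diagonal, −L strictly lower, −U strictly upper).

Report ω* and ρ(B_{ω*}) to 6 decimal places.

ω* = 1.907826, ρ_SOR = 0.907826

With n=64, ρ(Jacobi) = cos(π/65) = 0.998832.
√(1−ρ_J²) = |sin(π/65)| = 0.0483134
Then 2/(1+√(1−ρ_J²)) = 2/(1+0.0483134); ω* = 2/1.0483134 = 1.907826.
ρ_SOR = ω* − 1 ≈ 0.907826.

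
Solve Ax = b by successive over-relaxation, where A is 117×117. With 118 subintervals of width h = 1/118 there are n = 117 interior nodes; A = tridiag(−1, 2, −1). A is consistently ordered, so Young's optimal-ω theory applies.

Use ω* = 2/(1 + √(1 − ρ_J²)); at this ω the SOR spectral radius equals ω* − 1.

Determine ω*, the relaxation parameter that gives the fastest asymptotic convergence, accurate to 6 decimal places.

ω* = 1.948140

n=117: λ(B_J) = 1 − λ(A)/2 = cos(kπ/118); k=1 gives ρ_J = 0.999646.
1 − cos²(π/118) = sin²(π/118) ⇒ √(1−ρ_J²) = sin(π/118) = 0.0266205.
ω* = 2/(1 + 0.0266205) = 2/1.0266205 = 1.948140.
ρ_SOR = ω* − 1 ≈ 0.948140.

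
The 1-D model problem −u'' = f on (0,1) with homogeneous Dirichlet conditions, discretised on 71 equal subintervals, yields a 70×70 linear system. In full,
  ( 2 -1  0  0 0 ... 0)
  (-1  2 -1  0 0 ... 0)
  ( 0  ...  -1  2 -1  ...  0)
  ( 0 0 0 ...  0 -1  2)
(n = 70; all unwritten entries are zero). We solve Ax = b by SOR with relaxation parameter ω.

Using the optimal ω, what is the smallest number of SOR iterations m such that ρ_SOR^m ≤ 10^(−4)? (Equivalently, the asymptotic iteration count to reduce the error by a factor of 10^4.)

m = 105

½·tridiag(1,0,1) at n=70: λ_k = cos(kπ/71); max |λ| at k=1 ⇒ ρ_J = cos(π/71) ≈ 0.9990212.
√(1−ρ_J²) = |sin(π/71)| = 0.0442333
[ω*] 2 ÷ (1 + 0.0442333) = 2 ÷ 1.0442333 = 1.9152808.
At ω = 1.9152808 every |λ(B_ω)| = ω−1, so ρ_SOR = 0.9152808.
4·ln10 = 9.21034; −ln(0.9152808) = 0.0885244; m = ⌈9.21034/0.0885244⌉ = ⌈104.043⌉ = 105.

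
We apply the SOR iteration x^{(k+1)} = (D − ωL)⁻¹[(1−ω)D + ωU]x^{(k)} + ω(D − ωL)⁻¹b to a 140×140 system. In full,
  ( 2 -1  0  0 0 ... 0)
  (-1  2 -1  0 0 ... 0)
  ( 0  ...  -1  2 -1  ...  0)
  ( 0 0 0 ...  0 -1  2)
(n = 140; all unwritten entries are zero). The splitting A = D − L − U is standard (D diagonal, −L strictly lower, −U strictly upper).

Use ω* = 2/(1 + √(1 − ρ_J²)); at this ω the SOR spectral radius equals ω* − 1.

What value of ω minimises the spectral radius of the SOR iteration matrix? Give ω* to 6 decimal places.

ω* = 1.956413

[ρ_J] n=140: ρ(B_J) = cos(π/(n+1)) = cos(π/141) = 0.999752.
root = sin(π/141) = 0.0222790  (since 1−cos² = sin²).
ω* = 2/(1+0.0222790) = 1.956413
ρ_SOR = ω* − 1 ≈ 0.956413.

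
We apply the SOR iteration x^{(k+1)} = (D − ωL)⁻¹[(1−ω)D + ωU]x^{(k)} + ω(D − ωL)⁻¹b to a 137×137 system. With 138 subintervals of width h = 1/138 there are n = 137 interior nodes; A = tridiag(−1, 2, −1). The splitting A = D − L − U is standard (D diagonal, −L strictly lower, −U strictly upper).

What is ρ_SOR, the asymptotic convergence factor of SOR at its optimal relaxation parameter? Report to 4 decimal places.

ρ_SOR = 0.9555

B_J for the 137×137 system has eigenvalues cos(kπ/138); ρ_J = cos(π/138) = 0.9997.
root = sin(π/138) = 0.02276  (since 1−cos² = sin²).
ω* = 2 / (1 + 0.02276) = 2 / 1.02276 ≈ 1.9555.
and ρ(B_{ω*}) = 1.9555 − 1 = 0.9555.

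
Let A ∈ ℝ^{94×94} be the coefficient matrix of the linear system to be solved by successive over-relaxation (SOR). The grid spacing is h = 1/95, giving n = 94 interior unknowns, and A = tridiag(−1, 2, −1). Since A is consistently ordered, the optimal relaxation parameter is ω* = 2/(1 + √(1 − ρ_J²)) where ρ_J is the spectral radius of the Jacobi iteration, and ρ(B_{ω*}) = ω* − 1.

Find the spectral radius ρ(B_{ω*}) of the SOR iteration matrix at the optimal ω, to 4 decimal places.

spectrum of D⁻¹(L+U) = {cos(kπ/95) : 1≤k≤94}; ρ_J = cos(π/95) = 0.9995.
1 − cos²(π/95) = sin²(π/95) ⇒ √(1−ρ_J²) = sin(π/95) = 0.03306.
So ω* = 2/1.03306 = 1.9360 (Young).
and ρ(B_{ω*}) = 1.9360 − 1 = 0.9360.

ρ_SOR = 0.9360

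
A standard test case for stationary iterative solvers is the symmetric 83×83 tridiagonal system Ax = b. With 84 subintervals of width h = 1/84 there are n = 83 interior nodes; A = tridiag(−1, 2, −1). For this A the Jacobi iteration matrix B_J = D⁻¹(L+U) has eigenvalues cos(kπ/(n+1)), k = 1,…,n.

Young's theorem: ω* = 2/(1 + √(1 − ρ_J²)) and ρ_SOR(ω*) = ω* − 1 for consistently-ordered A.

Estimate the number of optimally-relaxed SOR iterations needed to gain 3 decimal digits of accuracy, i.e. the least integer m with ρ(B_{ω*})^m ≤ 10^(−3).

m = 93

n=83: λ(B_J) = 1 − λ(A)/2 = cos(kπ/84); k=1 gives ρ_J = 0.9993007.
√(1 − cos²(π/84)) = sin(π/84) ≈ 0.0373912.
Young: ω* = 2/(1+√(1−ρ_J²)) = 2/(1+0.0373912) = 2/1.0373912 = 1.9279130.
ρ_SOR = ω* − 1 ≈ 0.9279130.
(0.9279130)^m ≤ 10^{−3}  ⇒  m·ln(0.9279130) ≤ −3·ln10  ⇒  m ≥ 92.328  ⇒  m = 93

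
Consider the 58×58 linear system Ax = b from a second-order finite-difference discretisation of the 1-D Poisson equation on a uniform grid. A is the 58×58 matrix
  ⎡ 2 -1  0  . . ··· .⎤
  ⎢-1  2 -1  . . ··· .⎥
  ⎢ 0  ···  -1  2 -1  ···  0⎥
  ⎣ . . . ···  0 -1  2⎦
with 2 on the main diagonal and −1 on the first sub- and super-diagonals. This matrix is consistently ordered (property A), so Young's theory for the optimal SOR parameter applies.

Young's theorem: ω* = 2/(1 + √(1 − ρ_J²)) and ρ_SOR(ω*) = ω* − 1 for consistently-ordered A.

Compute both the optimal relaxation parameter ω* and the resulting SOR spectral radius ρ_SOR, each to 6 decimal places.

ω* = 1.898935, ρ_SOR = 0.898935

B_J for the 58×58 system has eigenvalues cos(kπ/59); ρ_J = cos(π/59) = 0.998583.
1 − cos²(π/59) = sin²(π/59) ⇒ √(1−ρ_J²) = sin(π/59) = 0.0532222.
[ω*] 2 ÷ (1 + 0.0532222) = 2 ÷ 1.0532222 = 1.898935.
ρ_SOR = ω* − 1 = 1.898935 − 1 = 0.898935.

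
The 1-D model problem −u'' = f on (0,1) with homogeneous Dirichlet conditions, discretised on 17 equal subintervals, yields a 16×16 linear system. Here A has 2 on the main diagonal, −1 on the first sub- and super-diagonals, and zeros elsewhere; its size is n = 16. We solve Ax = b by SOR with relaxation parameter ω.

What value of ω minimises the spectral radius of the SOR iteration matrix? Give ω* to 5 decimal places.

ω* = 1.68955

½·tridiag(1,0,1) at n=16: λ_k = cos(kπ/17); max |λ| at k=1 ⇒ ρ_J = cos(π/17) ≈ 0.98297.
1 − cos²(π/17) = sin²(π/17) ⇒ √(1−ρ_J²) = sin(π/17) = 0.183750.
Then 2/(1+√(1−ρ_J²)) = 2/(1+0.183750); ω* = 2/1.183750 = 1.68955.
ρ(B_{ω*}) = ω*−1 = 0.68955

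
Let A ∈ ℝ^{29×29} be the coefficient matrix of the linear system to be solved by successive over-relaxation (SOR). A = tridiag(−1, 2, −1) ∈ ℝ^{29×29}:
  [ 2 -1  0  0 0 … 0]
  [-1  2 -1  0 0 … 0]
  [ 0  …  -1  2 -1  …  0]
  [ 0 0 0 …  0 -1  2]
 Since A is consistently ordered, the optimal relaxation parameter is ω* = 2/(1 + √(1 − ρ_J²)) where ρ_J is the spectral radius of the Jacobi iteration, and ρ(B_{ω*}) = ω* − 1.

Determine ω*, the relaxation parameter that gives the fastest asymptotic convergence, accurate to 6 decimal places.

ω* = 1.810727

½·tridiag(1,0,1) at n=29: λ_k = cos(kπ/30); max |λ| at k=1 ⇒ ρ_J = cos(π/30) ≈ 0.994522.
√(1−ρ_J²) = |sin(π/30)| = 0.1045285
Young: ω* = 2/(1+√(1−ρ_J²)) = 2/(1+0.1045285) = 2/1.1045285 = 1.810727.
[ρ_SOR] ω* − 1 = 0.810727.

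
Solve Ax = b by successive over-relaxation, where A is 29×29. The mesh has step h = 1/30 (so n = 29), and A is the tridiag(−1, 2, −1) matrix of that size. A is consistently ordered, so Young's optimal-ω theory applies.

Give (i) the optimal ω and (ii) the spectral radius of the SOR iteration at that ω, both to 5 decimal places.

n=29: λ(B_J) = 1 − λ(A)/2 = cos(kπ/30); k=1 gives ρ_J = 0.99452.
√(1−ρ_J²) = |sin(π/30)| = 0.104528
ω* = 2/(1 + 0.104528) = 2/1.104528 = 1.81073.
ρ(B_{ω*}) = ω*−1 = 0.81073

ω* = 1.81073, ρ_SOR = 0.81073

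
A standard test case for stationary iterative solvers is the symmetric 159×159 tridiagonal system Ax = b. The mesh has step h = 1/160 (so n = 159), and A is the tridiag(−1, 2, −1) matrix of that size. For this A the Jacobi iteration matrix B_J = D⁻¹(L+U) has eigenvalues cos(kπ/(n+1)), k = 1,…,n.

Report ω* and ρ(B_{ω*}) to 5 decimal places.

ω* = 1.96149, ρ_SOR = 0.96149

B_J for the 159×159 system has eigenvalues cos(kπ/160); ρ_J = cos(π/160) = 0.99981.
√(1−ρ_J²) = |sin(π/160)| = 0.019634
Young: ω* = 2/(1+√(1−ρ_J²)) = 2/(1+0.019634) = 2/1.019634 = 1.96149.
ρ_SOR = ω* − 1 = 1.96149 − 1 = 0.96149.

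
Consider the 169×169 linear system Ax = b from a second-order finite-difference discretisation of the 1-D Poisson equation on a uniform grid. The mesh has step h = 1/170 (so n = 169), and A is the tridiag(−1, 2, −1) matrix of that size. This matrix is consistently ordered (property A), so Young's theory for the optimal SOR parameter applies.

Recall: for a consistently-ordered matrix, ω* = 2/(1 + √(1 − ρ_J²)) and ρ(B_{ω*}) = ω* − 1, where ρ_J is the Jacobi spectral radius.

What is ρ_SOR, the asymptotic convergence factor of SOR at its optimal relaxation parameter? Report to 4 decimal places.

B_J for the 169×169 system has eigenvalues cos(kπ/170); ρ_J = cos(π/170) = 0.9998.
√(1−ρ_J²) = |sin(π/170)| = 0.01848
[ω*] 2 ÷ (1 + 0.01848) = 2 ÷ 1.01848 = 1.9637.
[ρ_SOR] ω* − 1 = 0.9637.

ρ_SOR = 0.9637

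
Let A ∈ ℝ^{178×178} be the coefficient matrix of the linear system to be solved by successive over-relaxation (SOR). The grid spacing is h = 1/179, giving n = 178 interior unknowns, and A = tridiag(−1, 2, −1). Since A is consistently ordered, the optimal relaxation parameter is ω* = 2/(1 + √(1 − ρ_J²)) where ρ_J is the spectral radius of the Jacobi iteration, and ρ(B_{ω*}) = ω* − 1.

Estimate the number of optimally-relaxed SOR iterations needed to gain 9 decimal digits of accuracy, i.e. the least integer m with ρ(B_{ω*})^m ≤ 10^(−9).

n=178: λ(B_J) = 1 − λ(A)/2 = cos(kπ/179); k=1 gives ρ_J = 0.9998460.
1 − cos²(π/179) = sin²(π/179) ⇒ √(1−ρ_J²) = sin(π/179) = 0.0175499.
Young: ω* = 2/(1+√(1−ρ_J²)) = 2/(1+0.0175499) = 2/1.0175499 = 1.9655056.
and ρ(B_{ω*}) = 1.9655056 − 1 = 0.9655056.
9·ln10 = 20.7233; −ln(0.9655056) = 0.0351034; m = ⌈20.7233/0.0351034⌉ = ⌈590.350⌉ = 591.

m = 591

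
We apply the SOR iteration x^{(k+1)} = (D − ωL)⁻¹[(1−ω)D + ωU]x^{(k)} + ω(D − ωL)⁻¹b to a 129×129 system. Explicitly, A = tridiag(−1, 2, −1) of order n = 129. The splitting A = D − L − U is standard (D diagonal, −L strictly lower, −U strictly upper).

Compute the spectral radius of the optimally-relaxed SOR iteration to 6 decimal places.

With n=129, ρ(Jacobi) = cos(π/130) = 0.999708.
1 − cos²(π/130) = sin²(π/130) ⇒ √(1−ρ_J²) = sin(π/130) = 0.0241637.
So ω* = 2/1.0241637 = 1.952813 (Young).
ρ_SOR = ω* − 1 ≈ 0.952813.

ρ_SOR = 0.952813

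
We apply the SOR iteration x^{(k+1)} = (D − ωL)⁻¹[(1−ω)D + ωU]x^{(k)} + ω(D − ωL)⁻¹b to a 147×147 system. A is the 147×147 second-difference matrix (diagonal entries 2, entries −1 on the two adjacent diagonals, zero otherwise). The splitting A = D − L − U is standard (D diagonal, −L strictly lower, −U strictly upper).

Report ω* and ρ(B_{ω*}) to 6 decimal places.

ω* = 1.958432, ρ_SOR = 0.958432

[ρ_J] n=147: ρ(B_J) = cos(π/(n+1)) = cos(π/148) = 0.999775.
√(1 − cos²(π/148)) = sin(π/148) ≈ 0.0212254.
ω* = 2/(1 + 0.0212254) = 2/1.0212254 = 1.958432.
ρ_SOR = ω* − 1 = 1.958432 − 1 = 0.958432.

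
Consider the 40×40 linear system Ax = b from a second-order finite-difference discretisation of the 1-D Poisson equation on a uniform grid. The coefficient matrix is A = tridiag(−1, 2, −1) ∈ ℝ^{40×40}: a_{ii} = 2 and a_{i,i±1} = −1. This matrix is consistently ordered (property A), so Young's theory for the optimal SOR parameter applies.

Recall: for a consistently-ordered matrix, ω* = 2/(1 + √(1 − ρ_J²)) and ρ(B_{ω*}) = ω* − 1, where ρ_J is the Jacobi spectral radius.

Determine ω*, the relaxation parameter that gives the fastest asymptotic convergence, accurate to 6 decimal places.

ρ_J = max_k |cos(kπ/41)| = cos(π/41) = 0.997066
√(1−ρ_J²) = |sin(π/41)| = 0.0765493
ω* = 2 / (1 + 0.0765493) = 2 / 1.0765493 ≈ 1.857788.
At ω = 1.857788 every |λ(B_ω)| = ω−1, so ρ_SOR = 0.857788.

ω* = 1.857788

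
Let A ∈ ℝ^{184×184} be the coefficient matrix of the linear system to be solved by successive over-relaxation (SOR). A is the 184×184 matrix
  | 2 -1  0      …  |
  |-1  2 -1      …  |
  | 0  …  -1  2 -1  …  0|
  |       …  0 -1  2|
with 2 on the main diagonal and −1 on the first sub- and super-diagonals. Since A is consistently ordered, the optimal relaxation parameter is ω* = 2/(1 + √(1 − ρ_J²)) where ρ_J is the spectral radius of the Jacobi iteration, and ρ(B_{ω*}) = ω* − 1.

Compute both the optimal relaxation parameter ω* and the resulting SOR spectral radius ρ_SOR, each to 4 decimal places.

ρ_J = max_k |cos(kπ/185)| = cos(π/185) = 0.9999
root = sin(π/185) = 0.01698  (since 1−cos² = sin²).
ω* = 2/(1 + 0.01698) = 2/1.01698 = 1.9666.
ρ_SOR = ω* − 1 ≈ 0.9666.

ω* = 1.9666, ρ_SOR = 0.9666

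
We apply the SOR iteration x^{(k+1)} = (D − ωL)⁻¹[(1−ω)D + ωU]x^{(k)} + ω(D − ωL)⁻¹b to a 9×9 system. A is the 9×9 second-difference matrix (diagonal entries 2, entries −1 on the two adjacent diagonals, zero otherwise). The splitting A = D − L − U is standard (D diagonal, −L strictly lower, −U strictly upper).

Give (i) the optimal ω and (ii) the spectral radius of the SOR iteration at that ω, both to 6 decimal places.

ω* = 1.527864, ρ_SOR = 0.527864

With n=9, ρ(Jacobi) = cos(π/10) = 0.951057.
√(1−ρ_J²) = |sin(π/10)| = 0.3090170
ω* = 2/(1+0.3090170) = 1.527864
At ω = 1.527864 every |λ(B_ω)| = ω−1, so ρ_SOR = 0.527864.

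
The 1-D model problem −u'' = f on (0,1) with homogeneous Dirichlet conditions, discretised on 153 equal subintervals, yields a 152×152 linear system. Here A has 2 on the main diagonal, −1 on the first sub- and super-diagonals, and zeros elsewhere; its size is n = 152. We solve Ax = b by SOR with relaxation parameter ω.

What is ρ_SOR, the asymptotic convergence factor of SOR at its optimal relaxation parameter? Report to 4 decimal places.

[ρ_J] n=152: ρ(B_J) = cos(π/(n+1)) = cos(π/153) = 0.9998.
√(1 − cos²(π/153)) = sin(π/153) ≈ 0.02053.
Young: ω* = 2/(1+√(1−ρ_J²)) = 2/(1+0.02053) = 2/1.02053 = 1.9598.
ρ(B_{ω*}) = ω*−1 = 0.9598

ρ_SOR = 0.9598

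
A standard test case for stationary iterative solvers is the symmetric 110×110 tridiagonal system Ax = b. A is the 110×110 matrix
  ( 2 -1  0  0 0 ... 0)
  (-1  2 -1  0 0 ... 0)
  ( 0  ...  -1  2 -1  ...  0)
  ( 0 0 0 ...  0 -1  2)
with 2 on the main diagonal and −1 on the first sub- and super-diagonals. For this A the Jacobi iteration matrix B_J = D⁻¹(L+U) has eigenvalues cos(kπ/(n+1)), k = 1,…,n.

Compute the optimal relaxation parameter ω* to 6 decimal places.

With n=110, ρ(Jacobi) = cos(π/111) = 0.999600.
√(1 − cos²(π/111)) = sin(π/111) ≈ 0.0282989.
Young: ω* = 2/(1+√(1−ρ_J²)) = 2/(1+0.0282989) = 2/1.0282989 = 1.944960.
[ρ_SOR] ω* − 1 = 0.944960.

ω* = 1.944960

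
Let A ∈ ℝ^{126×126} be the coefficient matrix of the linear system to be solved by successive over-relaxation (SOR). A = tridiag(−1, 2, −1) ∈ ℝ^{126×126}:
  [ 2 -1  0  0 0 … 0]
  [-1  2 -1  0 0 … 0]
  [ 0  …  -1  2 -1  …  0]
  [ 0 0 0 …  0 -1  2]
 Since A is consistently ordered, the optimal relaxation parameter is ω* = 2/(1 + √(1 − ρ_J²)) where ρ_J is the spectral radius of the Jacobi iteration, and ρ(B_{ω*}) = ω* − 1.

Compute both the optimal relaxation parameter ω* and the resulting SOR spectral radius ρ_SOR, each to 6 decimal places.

ω* = 1.951725, ρ_SOR = 0.951725

B_J for the 126×126 system has eigenvalues cos(kπ/127); ρ_J = cos(π/127) = 0.999694.
√(1 − cos²(π/127)) = sin(π/127) ≈ 0.0247344.
ω* = 2/(1+0.0247344) = 1.951725
Hence ρ(B_{ω*}) = 1.951725 − 1 = 0.951725.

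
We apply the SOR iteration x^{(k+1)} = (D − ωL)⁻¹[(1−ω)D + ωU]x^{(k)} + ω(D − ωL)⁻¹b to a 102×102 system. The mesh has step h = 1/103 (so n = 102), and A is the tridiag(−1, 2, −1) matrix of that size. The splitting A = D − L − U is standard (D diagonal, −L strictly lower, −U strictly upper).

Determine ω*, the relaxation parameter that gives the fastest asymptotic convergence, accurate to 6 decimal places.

ω* = 1.940813

½·tridiag(1,0,1) at n=102: λ_k = cos(kπ/103); max |λ| at k=1 ⇒ ρ_J = cos(π/103) ≈ 0.999535.
√(1−ρ_J²) = |sin(π/103)| = 0.0304962
Then 2/(1+√(1−ρ_J²)) = 2/(1+0.0304962); ω* = 2/1.0304962 = 1.940813.
ρ(B_{ω*}) = ω*−1 = 0.940813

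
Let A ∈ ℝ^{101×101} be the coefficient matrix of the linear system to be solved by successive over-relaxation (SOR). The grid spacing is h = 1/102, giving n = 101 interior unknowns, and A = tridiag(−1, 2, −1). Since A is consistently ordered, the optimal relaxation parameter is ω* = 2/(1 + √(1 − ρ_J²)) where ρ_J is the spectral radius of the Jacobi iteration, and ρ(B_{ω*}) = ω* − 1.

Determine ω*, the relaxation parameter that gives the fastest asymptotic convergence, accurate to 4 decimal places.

ω* = 1.9402

ρ_J = max_k |cos(kπ/102)| = cos(π/102) = 0.9995
√(1−ρ_J²) simplifies to sin(π/102) = 0.03080.
ω* = 2/(1+0.03080) = 1.9402
Hence ρ(B_{ω*}) = 1.9402 − 1 = 0.9402.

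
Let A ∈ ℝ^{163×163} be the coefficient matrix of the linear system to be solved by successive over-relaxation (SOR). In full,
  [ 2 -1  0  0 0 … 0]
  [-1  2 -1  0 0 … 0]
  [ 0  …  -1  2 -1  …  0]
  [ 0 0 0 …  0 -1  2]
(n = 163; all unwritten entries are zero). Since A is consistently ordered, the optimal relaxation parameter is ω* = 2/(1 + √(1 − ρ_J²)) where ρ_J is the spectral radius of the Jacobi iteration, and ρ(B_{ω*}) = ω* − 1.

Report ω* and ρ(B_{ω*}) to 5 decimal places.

ω* = 1.96241, ρ_SOR = 0.96241

With n=163, ρ(Jacobi) = cos(π/164) = 0.99982.
1 − cos²(π/164) = sin²(π/164) ⇒ √(1−ρ_J²) = sin(π/164) = 0.019155.
ω* = 2/(1 + 0.019155) = 2/1.019155 = 1.96241.
ρ(B_{ω*}) = ω*−1 = 0.96241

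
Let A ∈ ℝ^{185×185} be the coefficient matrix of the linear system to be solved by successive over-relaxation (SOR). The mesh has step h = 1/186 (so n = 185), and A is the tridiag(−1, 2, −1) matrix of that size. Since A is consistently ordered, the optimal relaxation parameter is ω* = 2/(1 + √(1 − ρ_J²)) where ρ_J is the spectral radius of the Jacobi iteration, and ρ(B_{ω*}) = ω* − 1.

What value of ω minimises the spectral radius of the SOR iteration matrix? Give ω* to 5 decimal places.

ρ_J = max_k |cos(kπ/186)| = cos(π/186) = 0.99986
√(1 − cos²(π/186)) = sin(π/186) ≈ 0.016889.
Young: ω* = 2/(1+√(1−ρ_J²)) = 2/(1+0.016889) = 2/1.016889 = 1.96678.
Hence ρ(B_{ω*}) = 1.96678 − 1 = 0.96678.

ω* = 1.96678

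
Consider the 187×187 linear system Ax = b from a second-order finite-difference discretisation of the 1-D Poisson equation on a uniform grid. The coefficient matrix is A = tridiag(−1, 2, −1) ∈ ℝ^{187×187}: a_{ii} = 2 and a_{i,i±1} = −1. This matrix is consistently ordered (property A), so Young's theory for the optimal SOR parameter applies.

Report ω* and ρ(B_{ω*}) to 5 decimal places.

ω* = 1.96713, ρ_SOR = 0.96713

B_J for the 187×187 system has eigenvalues cos(kπ/188); ρ_J = cos(π/188) = 0.99986.
√(1 − cos²(π/188)) = sin(π/188) ≈ 0.016710.
ω* = 2/(1 + 0.016710) = 2/1.016710 = 1.96713.
[ρ_SOR] ω* − 1 = 0.96713.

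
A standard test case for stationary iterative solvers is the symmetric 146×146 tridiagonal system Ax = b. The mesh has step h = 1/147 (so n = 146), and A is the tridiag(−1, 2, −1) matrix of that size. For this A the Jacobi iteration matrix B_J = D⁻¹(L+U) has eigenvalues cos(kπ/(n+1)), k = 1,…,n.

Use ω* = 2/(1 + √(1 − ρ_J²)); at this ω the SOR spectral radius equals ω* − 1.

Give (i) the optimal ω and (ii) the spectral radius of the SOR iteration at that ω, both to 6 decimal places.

ω* = 1.958155, ρ_SOR = 0.958155

½·tridiag(1,0,1) at n=146: λ_k = cos(kπ/147); max |λ| at k=1 ⇒ ρ_J = cos(π/147) ≈ 0.999772.
√(1−ρ_J²) simplifies to sin(π/147) = 0.0213698.
So ω* = 2/1.0213698 = 1.958155 (Young).
ρ_SOR = ω* − 1 ≈ 0.958155.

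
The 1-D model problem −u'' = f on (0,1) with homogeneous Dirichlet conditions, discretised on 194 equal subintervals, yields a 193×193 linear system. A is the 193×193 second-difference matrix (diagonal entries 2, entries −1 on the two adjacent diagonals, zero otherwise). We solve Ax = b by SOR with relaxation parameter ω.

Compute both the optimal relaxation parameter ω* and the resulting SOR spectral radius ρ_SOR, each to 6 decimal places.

ω* = 1.968130, ρ_SOR = 0.968130

spectrum of D⁻¹(L+U) = {cos(kπ/194) : 1≤k≤193}; ρ_J = cos(π/194) = 0.999869.
√(1 − cos²(π/194)) = sin(π/194) ≈ 0.0161931.
[ω*] 2 ÷ (1 + 0.0161931) = 2 ÷ 1.0161931 = 1.968130.
Hence ρ(B_{ω*}) = 1.968130 − 1 = 0.968130.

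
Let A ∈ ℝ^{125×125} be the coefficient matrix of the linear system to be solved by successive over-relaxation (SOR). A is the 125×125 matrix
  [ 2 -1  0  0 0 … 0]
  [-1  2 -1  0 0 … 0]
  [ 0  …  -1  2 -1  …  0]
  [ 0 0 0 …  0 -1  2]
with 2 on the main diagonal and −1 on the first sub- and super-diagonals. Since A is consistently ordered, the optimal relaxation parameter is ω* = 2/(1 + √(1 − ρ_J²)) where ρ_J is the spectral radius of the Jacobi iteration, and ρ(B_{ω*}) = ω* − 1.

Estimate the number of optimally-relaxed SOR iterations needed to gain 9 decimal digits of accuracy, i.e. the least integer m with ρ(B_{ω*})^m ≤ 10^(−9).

m = 416

½·tridiag(1,0,1) at n=125: λ_k = cos(kπ/126); max |λ| at k=1 ⇒ ρ_J = cos(π/126) ≈ 0.9996892.
√(1 − cos²(π/126)) = sin(π/126) ≈ 0.0249307.
Young: ω* = 2/(1+√(1−ρ_J²)) = 2/(1+0.0249307) = 2/1.0249307 = 1.9513514.
ρ(B_{ω*}) = ω*−1 = 0.9513514
ρ_SOR^m ≤ 10^(−9) ⇔ m ≥ 9·ln10/(−ln 0.9513514) = 20.7233/0.0498718 = 415.531; m = ⌈415.531⌉ = 416.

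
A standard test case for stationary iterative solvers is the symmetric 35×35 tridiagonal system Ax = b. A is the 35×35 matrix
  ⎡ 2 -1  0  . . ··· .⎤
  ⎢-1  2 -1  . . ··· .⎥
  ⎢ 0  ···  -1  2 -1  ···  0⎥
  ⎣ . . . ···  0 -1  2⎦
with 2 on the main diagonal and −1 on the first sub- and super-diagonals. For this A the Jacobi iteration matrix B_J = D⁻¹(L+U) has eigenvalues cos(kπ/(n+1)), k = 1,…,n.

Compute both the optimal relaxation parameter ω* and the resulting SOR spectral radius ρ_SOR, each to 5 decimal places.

n=35: λ(B_J) = 1 − λ(A)/2 = cos(kπ/36); k=1 gives ρ_J = 0.99619.
√(1 − cos²(π/36)) = sin(π/36) ≈ 0.087156.
ω* = 2/(1+0.087156) = 1.83966
and ρ(B_{ω*}) = 1.83966 − 1 = 0.83966.

ω* = 1.83966, ρ_SOR = 0.83966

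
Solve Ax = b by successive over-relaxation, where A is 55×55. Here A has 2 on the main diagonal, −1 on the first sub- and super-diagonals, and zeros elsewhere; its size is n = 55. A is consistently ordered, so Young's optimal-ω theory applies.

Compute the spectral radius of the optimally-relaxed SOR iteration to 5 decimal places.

ρ_SOR = 0.89381

B_J for the 55×55 system has eigenvalues cos(kπ/56); ρ_J = cos(π/56) = 0.99843.
√(1−ρ_J²) simplifies to sin(π/56) = 0.056070.
So ω* = 2/1.056070 = 1.89381 (Young).
ρ(B_{ω*}) = ω*−1 = 0.89381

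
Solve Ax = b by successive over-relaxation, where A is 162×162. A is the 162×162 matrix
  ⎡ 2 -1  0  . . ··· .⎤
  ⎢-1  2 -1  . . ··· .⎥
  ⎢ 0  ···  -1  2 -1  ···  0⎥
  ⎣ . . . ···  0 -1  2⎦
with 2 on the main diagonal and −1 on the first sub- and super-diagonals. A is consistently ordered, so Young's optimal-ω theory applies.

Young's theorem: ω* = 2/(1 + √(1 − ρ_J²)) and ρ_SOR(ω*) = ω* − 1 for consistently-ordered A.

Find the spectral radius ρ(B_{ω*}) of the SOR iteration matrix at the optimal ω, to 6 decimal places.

ρ_SOR = 0.962184

spectrum of D⁻¹(L+U) = {cos(kπ/163) : 1≤k≤162}; ρ_J = cos(π/163) = 0.999814.
root = sin(π/163) = 0.0192724  (since 1−cos² = sin²).
So ω* = 2/1.0192724 = 1.962184 (Young).
ρ(B_{ω*}) = ω*−1 = 0.962184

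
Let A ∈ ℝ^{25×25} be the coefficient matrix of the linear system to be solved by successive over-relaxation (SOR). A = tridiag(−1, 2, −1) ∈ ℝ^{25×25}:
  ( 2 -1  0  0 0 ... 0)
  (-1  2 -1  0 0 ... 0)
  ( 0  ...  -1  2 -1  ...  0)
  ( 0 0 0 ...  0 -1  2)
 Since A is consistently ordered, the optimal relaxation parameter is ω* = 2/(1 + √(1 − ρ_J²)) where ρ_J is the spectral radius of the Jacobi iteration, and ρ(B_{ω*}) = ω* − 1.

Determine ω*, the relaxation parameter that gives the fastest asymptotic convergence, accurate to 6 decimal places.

[ρ_J] n=25: ρ(B_J) = cos(π/(n+1)) = cos(π/26) = 0.992709.
√(1 − cos²(π/26)) = sin(π/26) ≈ 0.1205367.
Young: ω* = 2/(1+√(1−ρ_J²)) = 2/(1+0.1205367) = 2/1.1205367 = 1.784859.
At ω = 1.784859 every |λ(B_ω)| = ω−1, so ρ_SOR = 0.784859.

ω* = 1.784859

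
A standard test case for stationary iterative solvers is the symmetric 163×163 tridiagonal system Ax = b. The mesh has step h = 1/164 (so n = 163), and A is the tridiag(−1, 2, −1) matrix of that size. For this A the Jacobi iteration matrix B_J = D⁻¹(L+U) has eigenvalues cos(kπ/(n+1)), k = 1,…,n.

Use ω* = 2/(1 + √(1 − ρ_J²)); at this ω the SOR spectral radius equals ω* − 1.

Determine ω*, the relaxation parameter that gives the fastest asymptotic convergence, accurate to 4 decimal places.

ω* = 1.9624

With n=163, ρ(Jacobi) = cos(π/164) = 0.9998.
1 − cos²(π/164) = sin²(π/164) ⇒ √(1−ρ_J²) = sin(π/164) = 0.01915.
ω* = 2 / (1 + 0.01915) = 2 / 1.01915 ≈ 1.9624.
ρ_SOR = ω* − 1 ≈ 0.9624.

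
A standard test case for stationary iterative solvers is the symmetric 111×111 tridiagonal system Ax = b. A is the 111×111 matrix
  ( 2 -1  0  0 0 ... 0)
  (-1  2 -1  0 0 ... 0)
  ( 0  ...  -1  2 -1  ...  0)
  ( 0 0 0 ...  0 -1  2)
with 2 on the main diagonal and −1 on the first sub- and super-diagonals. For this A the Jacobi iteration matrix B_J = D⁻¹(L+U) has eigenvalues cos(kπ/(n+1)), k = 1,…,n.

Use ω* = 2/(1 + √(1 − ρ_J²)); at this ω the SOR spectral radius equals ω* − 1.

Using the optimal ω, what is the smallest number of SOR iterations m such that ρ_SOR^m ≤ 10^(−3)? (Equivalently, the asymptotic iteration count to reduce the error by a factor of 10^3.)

n=111: λ(B_J) = 1 − λ(A)/2 = cos(kπ/112); k=1 gives ρ_J = 0.9996066.
√(1 − cos²(π/112)) = sin(π/112) ≈ 0.0280463.
ω* = 2/(1+0.0280463) = 1.9454377
ρ_SOR = ω* − 1 = 1.9454377 − 1 = 0.9454377.
Need (0.9454377)^m ≤ 10^(−3): m ≥ 3·ln10/|ln 0.9454377| = 6.90776/0.0561073 = 123.117 ⇒ m = 124.

m = 124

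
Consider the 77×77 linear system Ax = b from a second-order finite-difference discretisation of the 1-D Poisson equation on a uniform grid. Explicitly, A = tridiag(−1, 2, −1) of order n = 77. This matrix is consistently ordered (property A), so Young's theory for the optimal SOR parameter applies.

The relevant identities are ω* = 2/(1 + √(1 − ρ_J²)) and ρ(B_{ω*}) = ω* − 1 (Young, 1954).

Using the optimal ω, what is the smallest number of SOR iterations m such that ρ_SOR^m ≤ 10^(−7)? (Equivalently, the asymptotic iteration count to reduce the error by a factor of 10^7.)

[ρ_J] n=77: ρ(B_J) = cos(π/(n+1)) = cos(π/78) = 0.9991890.
√(1 − cos²(π/78)) = sin(π/78) ≈ 0.0402659.
Then 2/(1+√(1−ρ_J²)) = 2/(1+0.0402659); ω* = 2/1.0402659 = 1.9225854.
Hence ρ(B_{ω*}) = 1.9225854 − 1 = 0.9225854.
ρ_SOR^m ≤ 10^(−7) ⇔ m ≥ 7·ln10/(−ln 0.9225854) = 16.1181/0.0805753 = 200.038; m = ⌈200.038⌉ = 201.

m = 201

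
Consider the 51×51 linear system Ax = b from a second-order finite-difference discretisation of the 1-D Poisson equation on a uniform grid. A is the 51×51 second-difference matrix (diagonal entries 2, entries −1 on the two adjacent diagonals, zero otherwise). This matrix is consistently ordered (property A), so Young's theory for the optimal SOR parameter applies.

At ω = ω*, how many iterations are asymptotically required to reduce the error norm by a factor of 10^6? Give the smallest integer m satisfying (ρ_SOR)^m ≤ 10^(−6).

m = 115

ρ_J = max_k |cos(kπ/52)| = cos(π/52) = 0.9981756
1 − cos²(π/52) = sin²(π/52) ⇒ √(1−ρ_J²) = sin(π/52) = 0.0603785.
ω* = 2/(1 + 0.0603785) = 2/1.0603785 = 1.8861190.
Hence ρ(B_{ω*}) = 1.8861190 − 1 = 0.8861190.
m ≥ 6·ln10 / (−ln 0.8861190) = 114.268; smallest integer m = 115.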